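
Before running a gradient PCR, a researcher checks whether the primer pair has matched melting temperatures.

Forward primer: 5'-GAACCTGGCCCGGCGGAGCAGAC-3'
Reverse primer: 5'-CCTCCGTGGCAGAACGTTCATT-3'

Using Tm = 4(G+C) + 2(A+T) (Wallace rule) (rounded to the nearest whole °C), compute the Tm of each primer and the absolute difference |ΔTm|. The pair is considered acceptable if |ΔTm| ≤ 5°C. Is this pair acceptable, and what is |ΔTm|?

Forward: A=5 T=1 G=9 C=8 → Tm = 2·6 + 4·17 = 80°C.
Reverse: A=4 T=6 G=5 C=7 → Tm = 2·10 + 4·12 = 68°C.
|ΔTm| = |80 − 68| = 12°C, > 5°C.

|ΔTm| = 12°C; the pair is not acceptable.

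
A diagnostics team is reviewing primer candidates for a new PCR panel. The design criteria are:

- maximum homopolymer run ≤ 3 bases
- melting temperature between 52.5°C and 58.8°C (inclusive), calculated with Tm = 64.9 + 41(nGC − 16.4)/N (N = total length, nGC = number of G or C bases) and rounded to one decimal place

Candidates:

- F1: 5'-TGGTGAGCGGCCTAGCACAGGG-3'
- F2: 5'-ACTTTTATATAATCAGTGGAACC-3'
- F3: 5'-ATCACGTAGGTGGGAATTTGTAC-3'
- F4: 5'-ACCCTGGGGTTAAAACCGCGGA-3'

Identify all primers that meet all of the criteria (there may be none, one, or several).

F1 (22 nt, A=4 T=3 G=10 C=5): longest run = 3 ✓; Tm = 64.9 + 41·(15 − 16.4)/22 = 62.3°C, outside 52.5–58.8°C ✗ — fails.
F2 (23 nt, A=8 T=8 G=3 C=4): longest run = 4, exceeds 3 ✗; Tm = 64.9 + 41·(7 − 16.4)/23 = 48.1°C, outside 52.5–58.8°C ✗ — fails.
F3 (23 nt, A=6 T=7 G=7 C=3): longest run = 3 ✓; Tm = 64.9 + 41·(10 − 16.4)/23 = 53.5°C ✓ — passes.
F4 (22 nt, A=6 T=3 G=7 C=6): longest run = 4, exceeds 3 ✗; Tm = 64.9 + 41·(13 − 16.4)/22 = 58.6°C ✓ — fails.

F3 only.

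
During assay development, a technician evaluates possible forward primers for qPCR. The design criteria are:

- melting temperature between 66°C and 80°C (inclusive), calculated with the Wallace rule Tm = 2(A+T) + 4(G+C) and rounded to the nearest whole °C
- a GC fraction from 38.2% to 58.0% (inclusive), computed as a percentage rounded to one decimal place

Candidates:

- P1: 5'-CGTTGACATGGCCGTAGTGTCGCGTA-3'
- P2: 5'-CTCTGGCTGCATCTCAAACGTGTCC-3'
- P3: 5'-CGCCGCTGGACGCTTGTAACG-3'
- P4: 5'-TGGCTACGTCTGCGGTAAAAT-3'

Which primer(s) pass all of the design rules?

P2 only.

P1 (26 nt, A=4 T=7 G=9 C=6): Tm = 2·11 + 4·15 = 82°C, outside 66–80°C ✗; GC 15/26 = 57.7% ✓ — fails.
P2 (25 nt, A=4 T=7 G=5 C=9): Tm = 2·11 + 4·14 = 78°C ✓; GC 14/25 = 56.0% ✓ — passes.
P3 (21 nt, A=3 T=4 G=7 C=7): Tm = 2·7 + 4·14 = 70°C ✓; GC 14/21 = 66.7%, outside 38.2–58.0% ✗ — fails.
P4 (21 nt, A=5 T=6 G=6 C=4): Tm = 2·11 + 4·10 = 62°C, outside 66–80°C ✗; GC 10/21 = 47.6% ✓ — fails.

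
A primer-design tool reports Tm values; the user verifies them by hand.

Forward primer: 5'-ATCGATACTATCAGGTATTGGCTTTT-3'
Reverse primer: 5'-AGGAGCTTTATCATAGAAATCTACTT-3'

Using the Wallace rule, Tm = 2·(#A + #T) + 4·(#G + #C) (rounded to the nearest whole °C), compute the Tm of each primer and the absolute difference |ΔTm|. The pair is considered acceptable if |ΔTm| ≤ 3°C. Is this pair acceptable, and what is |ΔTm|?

Forward: A=6 T=11 G=5 C=4 → Tm = 2·17 + 4·9 = 70°C.
Reverse: A=9 T=9 G=4 C=4 → Tm = 2·18 + 4·8 = 68°C.
|ΔTm| = |70 − 68| = 2°C, ≤ 3°C.

|ΔTm| = 2°C; the pair is acceptable.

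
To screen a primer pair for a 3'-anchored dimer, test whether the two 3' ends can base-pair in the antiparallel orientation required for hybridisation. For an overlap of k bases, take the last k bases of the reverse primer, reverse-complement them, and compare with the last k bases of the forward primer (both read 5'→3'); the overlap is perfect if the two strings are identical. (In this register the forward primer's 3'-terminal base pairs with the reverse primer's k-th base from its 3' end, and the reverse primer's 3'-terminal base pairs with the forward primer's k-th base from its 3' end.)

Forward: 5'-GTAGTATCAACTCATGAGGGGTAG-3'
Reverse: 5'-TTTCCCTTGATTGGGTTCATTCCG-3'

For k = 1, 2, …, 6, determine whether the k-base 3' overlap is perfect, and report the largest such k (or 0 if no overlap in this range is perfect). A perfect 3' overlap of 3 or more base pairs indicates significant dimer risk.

Last 6 bases (5'→3') — forward …GGGTAG, reverse …ATTCCG.
Reverse complement of the reverse primer's last 6 bases: CGGAAT; its first k bases are the reverse complement of the reverse primer's last k bases, so a perfect k-base overlap needs the forward primer's last k bases to equal them.
Comparing (forward last k vs required): k=1: G vs C ✗; k=2: AG vs CG ✗; k=3: TAG vs CGG ✗; k=4: GTAG vs CGGA ✗; k=5: GGTAG vs CGGAA ✗; k=6: GGGTAG vs CGGAAT ✗.
No overlap length from 1 to 6 is perfect, so the longest perfect 3' overlap is 0.

Longest perfect overlap: 0 complementary base pairs; below the dimer-risk threshold (threshold 3).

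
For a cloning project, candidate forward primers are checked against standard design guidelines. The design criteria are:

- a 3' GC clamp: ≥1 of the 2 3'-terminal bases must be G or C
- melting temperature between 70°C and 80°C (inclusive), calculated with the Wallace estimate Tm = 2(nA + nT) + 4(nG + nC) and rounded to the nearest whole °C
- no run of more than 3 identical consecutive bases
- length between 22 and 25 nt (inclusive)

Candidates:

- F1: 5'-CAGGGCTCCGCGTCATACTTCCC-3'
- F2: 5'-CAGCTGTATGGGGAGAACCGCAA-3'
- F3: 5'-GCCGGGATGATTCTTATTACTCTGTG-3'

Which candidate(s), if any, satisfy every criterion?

F1 only.

F1 (23 nt, A=3 T=5 G=5 C=10): 3' end CC has 2 G/C ✓; Tm = 2·8 + 4·15 = 76°C ✓; longest run = 3 ✓; length 23 ✓ — passes.
F2 (23 nt, A=7 T=3 G=8 C=5): 3' end AA has 0 G/C, need ≥1 ✗; Tm = 2·10 + 4·13 = 72°C ✓; longest run = 4, exceeds 3 ✗; length 23 ✓ — fails.
F3 (26 nt, A=4 T=10 G=7 C=5): 3' end TG has 1 G/C ✓; Tm = 2·14 + 4·12 = 76°C ✓; longest run = 3 ✓; length 26, outside 22–25 ✗ — fails.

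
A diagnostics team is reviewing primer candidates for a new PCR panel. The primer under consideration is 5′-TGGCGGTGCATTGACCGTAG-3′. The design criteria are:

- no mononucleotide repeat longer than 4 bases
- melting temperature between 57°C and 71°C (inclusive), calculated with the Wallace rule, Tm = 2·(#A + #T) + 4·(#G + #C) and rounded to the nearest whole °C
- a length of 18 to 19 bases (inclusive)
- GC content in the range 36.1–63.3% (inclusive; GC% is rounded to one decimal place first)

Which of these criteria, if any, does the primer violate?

Base counts: A=3, T=5, G=8, C=4 (length 20).
homopolymer run: longest run = 2 ✓
Tm: Tm = 2·8 + 4·12 = 64°C ✓
length: length 20, outside 18–19 ✗
GC content: GC 12/20 = 60.0% ✓

Fails: length.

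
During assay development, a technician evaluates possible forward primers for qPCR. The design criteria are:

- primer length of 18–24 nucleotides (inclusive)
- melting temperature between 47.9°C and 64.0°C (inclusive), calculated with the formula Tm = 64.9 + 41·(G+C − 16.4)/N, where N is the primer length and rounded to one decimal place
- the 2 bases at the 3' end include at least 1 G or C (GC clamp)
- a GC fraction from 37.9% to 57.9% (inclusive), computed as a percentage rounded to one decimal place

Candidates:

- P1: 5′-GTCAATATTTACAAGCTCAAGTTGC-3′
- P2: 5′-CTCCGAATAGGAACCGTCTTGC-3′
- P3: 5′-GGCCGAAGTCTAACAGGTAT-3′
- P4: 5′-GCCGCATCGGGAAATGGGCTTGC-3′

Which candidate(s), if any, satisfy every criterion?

P2 only.

P1 (25 nt, A=8 T=8 G=4 C=5): length 25, outside 18–24 ✗; Tm = 64.9 + 41·(9 − 16.4)/25 = 52.8°C ✓; 3' end GC has 2 G/C ✓; GC 9/25 = 36.0%, outside 37.9–57.9% ✗ — fails.
P2 (22 nt, A=5 T=5 G=5 C=7): length 22 ✓; Tm = 64.9 + 41·(12 − 16.4)/22 = 56.7°C ✓; 3' end GC has 2 G/C ✓; GC 12/22 = 54.5% ✓ — passes.
P3 (20 nt, A=6 T=4 G=6 C=4): length 20 ✓; Tm = 64.9 + 41·(10 − 16.4)/20 = 51.8°C ✓; 3' end AT has 0 G/C, need ≥1 ✗; GC 10/20 = 50.0% ✓ — fails.
P4 (23 nt, A=4 T=4 G=9 C=6): length 23 ✓; Tm = 64.9 + 41·(15 − 16.4)/23 = 62.4°C ✓; 3' end GC has 2 G/C ✓; GC 15/23 = 65.2%, outside 37.9–57.9% ✗ — fails.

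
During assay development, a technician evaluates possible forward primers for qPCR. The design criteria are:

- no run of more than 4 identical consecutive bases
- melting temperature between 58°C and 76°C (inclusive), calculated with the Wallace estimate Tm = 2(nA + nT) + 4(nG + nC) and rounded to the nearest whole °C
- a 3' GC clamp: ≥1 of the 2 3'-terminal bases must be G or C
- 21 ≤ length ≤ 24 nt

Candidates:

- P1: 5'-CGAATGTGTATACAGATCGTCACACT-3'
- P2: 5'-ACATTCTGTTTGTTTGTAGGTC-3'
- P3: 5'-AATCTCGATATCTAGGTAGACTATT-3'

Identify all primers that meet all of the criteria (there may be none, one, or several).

P2 only.

P1 (26 nt, A=8 T=7 G=5 C=6): longest run = 2 ✓; Tm = 2·15 + 4·11 = 74°C ✓; 3' end CT has 1 G/C ✓; length 26, outside 21–24 ✗ — fails.
P2 (22 nt, A=3 T=11 G=5 C=3): longest run = 3 ✓; Tm = 2·14 + 4·8 = 60°C ✓; 3' end TC has 1 G/C ✓; length 22 ✓ — passes.
P3 (25 nt, A=8 T=9 G=4 C=4): longest run = 2 ✓; Tm = 2·17 + 4·8 = 66°C ✓; 3' end TT has 0 G/C, need ≥1 ✗; length 25, outside 21–24 ✗ — fails.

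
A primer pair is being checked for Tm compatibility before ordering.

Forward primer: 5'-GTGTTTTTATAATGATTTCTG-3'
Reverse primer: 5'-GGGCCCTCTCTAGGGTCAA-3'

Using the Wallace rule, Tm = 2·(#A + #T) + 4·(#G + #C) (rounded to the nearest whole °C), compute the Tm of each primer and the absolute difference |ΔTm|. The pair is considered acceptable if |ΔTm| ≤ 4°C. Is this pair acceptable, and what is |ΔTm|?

|ΔTm| = 10°C; the pair is not acceptable.

Forward: A=4 T=12 G=4 C=1 → Tm = 2·16 + 4·5 = 52°C.
Reverse: A=3 T=4 G=6 C=6 → Tm = 2·7 + 4·12 = 62°C.
|ΔTm| = |52 − 62| = 10°C, > 4°C.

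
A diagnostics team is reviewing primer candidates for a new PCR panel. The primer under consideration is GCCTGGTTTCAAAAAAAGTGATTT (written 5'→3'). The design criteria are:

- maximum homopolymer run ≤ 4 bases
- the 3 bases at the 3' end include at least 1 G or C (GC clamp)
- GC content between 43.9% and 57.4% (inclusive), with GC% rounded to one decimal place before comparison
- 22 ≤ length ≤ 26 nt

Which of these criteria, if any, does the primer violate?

Fails: homopolymer run, GC clamp, GC content.

Base counts: A=8, T=8, G=5, C=3 (length 24).
homopolymer run: longest run = 7, exceeds 4 ✗
GC clamp: 3' end TTT has 0 G/C, need ≥1 ✗
GC content: GC 8/24 = 33.3%, outside 43.9–57.4% ✗
length: length 24 ✓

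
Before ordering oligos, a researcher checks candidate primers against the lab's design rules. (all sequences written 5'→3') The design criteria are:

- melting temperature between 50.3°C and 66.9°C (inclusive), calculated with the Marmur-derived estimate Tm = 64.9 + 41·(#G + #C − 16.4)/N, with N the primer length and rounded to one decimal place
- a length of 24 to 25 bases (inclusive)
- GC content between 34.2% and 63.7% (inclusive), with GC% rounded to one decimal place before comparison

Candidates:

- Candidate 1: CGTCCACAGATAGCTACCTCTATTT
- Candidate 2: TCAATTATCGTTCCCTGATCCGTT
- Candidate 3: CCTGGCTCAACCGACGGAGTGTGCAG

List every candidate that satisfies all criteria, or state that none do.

Candidate 1 and Candidate 2.

Candidate 1 (25 nt, A=6 T=8 G=3 C=8): Tm = 64.9 + 41·(11 − 16.4)/25 = 56.0°C ✓; length 25 ✓; GC 11/25 = 44.0% ✓ — passes.
Candidate 2 (24 nt, A=4 T=10 G=3 C=7): Tm = 64.9 + 41·(10 − 16.4)/24 = 54.0°C ✓; length 24 ✓; GC 10/24 = 41.7% ✓ — passes.
Candidate 3 (26 nt, A=5 T=4 G=9 C=8): Tm = 64.9 + 41·(17 − 16.4)/26 = 65.8°C ✓; length 26, outside 24–25 ✗; GC 17/26 = 65.4%, outside 34.2–63.7% ✗ — fails.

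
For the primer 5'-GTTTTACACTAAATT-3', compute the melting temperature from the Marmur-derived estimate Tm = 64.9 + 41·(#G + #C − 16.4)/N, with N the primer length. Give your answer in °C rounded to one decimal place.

28.3°C

Base counts: A=5, T=7, G=1, C=2; G+C = 3, N = 15.
Tm = 64.9 + 41·(3 − 16.4)/15 = 64.9 + -549.40/15 = 28.3°C.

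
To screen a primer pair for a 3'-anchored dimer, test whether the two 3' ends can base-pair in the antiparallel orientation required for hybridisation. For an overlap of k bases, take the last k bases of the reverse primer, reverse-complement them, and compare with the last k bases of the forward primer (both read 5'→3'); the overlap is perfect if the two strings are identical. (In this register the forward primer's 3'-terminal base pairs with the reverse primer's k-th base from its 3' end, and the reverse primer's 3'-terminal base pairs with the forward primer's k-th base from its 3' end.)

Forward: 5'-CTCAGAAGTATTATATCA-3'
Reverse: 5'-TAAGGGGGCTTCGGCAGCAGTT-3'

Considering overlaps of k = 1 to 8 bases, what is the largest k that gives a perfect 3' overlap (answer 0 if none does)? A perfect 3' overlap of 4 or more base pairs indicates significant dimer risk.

Longest perfect overlap: 1 complementary base pair; below the dimer-risk threshold (threshold 4).

Last 8 bases (5'→3') — forward …TTATATCA, reverse …CAGCAGTT.
Reverse complement of the reverse primer's last 8 bases: AACTGCTG; its first k bases are the reverse complement of the reverse primer's last k bases, so a perfect k-base overlap needs the forward primer's last k bases to equal them.
Comparing (forward last k vs required): k=1: A vs A ✓; k=2: CA vs AA ✗; k=3: TCA vs AAC ✗; k=4: ATCA vs AACT ✗; k=5: TATCA vs AACTG ✗; k=6: ATATCA vs AACTGC ✗; k=7: TATATCA vs AACTGCT ✗; k=8: TTATATCA vs AACTGCTG ✗.
Only k = 1 is perfect, so the longest perfect 3' overlap is 1.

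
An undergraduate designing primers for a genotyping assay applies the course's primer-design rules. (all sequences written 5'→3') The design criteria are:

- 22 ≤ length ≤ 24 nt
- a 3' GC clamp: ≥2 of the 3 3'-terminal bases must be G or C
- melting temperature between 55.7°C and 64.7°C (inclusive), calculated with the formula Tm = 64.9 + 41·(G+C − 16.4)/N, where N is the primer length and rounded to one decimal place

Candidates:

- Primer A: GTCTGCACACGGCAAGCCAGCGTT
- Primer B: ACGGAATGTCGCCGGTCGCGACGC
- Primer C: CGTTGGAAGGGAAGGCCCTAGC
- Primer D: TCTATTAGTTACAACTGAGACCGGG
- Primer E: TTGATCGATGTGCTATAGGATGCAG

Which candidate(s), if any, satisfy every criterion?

Primer C only.

Primer A (24 nt, A=5 T=4 G=7 C=8): length 24 ✓; 3' end GTT has 1 G/C, need ≥2 ✗; Tm = 64.9 + 41·(15 − 16.4)/24 = 62.5°C ✓ — fails.
Primer B (24 nt, A=4 T=3 G=9 C=8): length 24 ✓; 3' end CGC has 3 G/C ✓; Tm = 64.9 + 41·(17 − 16.4)/24 = 65.9°C, outside 55.7–64.7°C ✗ — fails.
Primer C (22 nt, A=5 T=3 G=9 C=5): length 22 ✓; 3' end AGC has 2 G/C ✓; Tm = 64.9 + 41·(14 − 16.4)/22 = 60.4°C ✓ — passes.
Primer D (25 nt, A=7 T=7 G=6 C=5): length 25, outside 22–24 ✗; 3' end GGG has 3 G/C ✓; Tm = 64.9 + 41·(11 − 16.4)/25 = 56.0°C ✓ — fails.
Primer E (25 nt, A=6 T=8 G=8 C=3): length 25, outside 22–24 ✗; 3' end CAG has 2 G/C ✓; Tm = 64.9 + 41·(11 − 16.4)/25 = 56.0°C ✓ — fails.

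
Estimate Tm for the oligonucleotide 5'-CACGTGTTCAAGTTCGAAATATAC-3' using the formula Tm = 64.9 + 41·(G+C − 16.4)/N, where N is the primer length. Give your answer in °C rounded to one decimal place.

Base counts: A=8, T=7, G=4, C=5; G+C = 9, N = 24.
Tm = 64.9 + 41·(9 − 16.4)/24 = 64.9 + -303.40/24 = 52.3°C.

52.3°C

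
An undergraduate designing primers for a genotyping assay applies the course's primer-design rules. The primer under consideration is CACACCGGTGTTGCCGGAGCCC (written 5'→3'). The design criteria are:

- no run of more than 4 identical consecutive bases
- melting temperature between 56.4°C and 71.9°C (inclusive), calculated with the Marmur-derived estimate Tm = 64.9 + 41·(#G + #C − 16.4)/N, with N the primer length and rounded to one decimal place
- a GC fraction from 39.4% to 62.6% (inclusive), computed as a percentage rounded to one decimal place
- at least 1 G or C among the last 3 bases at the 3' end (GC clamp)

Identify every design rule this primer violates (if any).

Base counts: A=3, T=3, G=7, C=9 (length 22).
homopolymer run: longest run = 3 ✓
Tm: Tm = 64.9 + 41·(16 − 16.4)/22 = 64.2°C ✓
GC content: GC 16/22 = 72.7%, outside 39.4–62.6% ✗
GC clamp: 3' end CCC has 3 G/C ✓

Fails: GC content.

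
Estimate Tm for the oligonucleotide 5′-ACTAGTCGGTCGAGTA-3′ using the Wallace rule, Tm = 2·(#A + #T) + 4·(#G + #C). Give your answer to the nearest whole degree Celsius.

Base counts: A=4, T=4, G=5, C=3 (length 16).
Tm = 2·(4+4) + 4·(5+3) = 2·8 + 4·8 = 16 + 32 = 48°C.

48°C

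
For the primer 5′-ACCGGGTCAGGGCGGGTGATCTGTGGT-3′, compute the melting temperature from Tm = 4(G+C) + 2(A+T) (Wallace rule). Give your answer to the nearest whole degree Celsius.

Base counts: A=3, T=6, G=13, C=5 (length 27).
Tm = 2·(3+6) + 4·(13+5) = 2·9 + 4·18 = 18 + 72 = 90°C.

90°C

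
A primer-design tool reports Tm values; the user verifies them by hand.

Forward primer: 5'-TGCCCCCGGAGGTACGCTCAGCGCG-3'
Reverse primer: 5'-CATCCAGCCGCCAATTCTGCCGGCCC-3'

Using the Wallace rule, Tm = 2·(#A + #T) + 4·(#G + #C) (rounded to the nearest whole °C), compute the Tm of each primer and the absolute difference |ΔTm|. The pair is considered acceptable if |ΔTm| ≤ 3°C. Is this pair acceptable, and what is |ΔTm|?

Forward: A=3 T=3 G=9 C=10 → Tm = 2·6 + 4·19 = 88°C.
Reverse: A=4 T=4 G=5 C=13 → Tm = 2·8 + 4·18 = 88°C.
|ΔTm| = |88 − 88| = 0°C, ≤ 3°C.

|ΔTm| = 0°C; the pair is acceptable.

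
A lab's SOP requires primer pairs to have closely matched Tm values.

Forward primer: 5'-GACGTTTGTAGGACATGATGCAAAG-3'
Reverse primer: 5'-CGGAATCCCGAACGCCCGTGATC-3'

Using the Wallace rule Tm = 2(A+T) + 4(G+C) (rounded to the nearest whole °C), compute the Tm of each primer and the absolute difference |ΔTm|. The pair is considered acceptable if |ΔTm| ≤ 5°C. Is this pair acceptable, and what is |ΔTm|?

Forward: A=8 T=6 G=8 C=3 → Tm = 2·14 + 4·11 = 72°C.
Reverse: A=5 T=3 G=6 C=9 → Tm = 2·8 + 4·15 = 76°C.
|ΔTm| = |72 − 76| = 4°C, ≤ 5°C.

|ΔTm| = 4°C; the pair is acceptable.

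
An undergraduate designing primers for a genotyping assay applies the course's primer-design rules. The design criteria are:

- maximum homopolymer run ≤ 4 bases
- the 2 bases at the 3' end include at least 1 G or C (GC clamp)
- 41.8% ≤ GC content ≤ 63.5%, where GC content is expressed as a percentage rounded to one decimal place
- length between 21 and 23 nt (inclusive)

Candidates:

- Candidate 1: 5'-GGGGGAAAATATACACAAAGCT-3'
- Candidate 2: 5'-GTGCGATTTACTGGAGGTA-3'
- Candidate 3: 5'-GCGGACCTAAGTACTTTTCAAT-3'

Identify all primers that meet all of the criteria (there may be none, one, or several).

None of the candidates satisfy all criteria.

Candidate 1 (22 nt, A=10 T=3 G=6 C=3): longest run = 5, exceeds 4 ✗; 3' end CT has 1 G/C ✓; GC 9/22 = 40.9%, outside 41.8–63.5% ✗; length 22 ✓ — fails.
Candidate 2 (19 nt, A=4 T=6 G=7 C=2): longest run = 3 ✓; 3' end TA has 0 G/C, need ≥1 ✗; GC 9/19 = 47.4% ✓; length 19, outside 21–23 ✗ — fails.
Candidate 3 (22 nt, A=6 T=7 G=4 C=5): longest run = 4 ✓; 3' end AT has 0 G/C, need ≥1 ✗; GC 9/22 = 40.9%, outside 41.8–63.5% ✗; length 22 ✓ — fails.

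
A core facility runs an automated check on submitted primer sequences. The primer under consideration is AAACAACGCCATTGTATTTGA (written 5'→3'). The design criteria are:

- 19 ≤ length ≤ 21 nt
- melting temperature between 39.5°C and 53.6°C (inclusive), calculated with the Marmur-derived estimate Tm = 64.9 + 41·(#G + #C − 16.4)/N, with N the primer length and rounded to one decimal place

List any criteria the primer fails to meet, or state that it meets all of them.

Meets all criteria.

Base counts: A=8, T=6, G=3, C=4 (length 21).
length: length 21 ✓
Tm: Tm = 64.9 + 41·(7 − 16.4)/21 = 46.5°C ✓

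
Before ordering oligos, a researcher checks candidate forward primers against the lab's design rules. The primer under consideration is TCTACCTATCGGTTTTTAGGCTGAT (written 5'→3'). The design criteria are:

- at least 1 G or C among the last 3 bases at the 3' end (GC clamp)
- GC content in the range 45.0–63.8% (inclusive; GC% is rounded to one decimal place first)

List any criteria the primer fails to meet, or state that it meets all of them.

Fails: GC content.

Base counts: A=4, T=11, G=5, C=5 (length 25).
GC clamp: 3' end GAT has 1 G/C ✓
GC content: GC 10/25 = 40.0%, outside 45.0–63.8% ✗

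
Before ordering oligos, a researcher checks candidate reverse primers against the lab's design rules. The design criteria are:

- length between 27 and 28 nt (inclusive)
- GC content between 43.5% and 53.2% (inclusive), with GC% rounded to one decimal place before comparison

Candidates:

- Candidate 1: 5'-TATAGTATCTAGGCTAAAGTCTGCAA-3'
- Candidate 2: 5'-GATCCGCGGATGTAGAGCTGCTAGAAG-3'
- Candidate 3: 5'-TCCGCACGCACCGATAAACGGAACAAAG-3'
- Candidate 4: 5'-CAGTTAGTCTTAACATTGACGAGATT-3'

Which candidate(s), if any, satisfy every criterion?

None of the candidates satisfy all criteria.

Candidate 1 (26 nt, A=9 T=8 G=5 C=4): length 26, outside 27–28 ✗; GC 9/26 = 34.6%, outside 43.5–53.2% ✗ — fails.
Candidate 2 (27 nt, A=7 T=5 G=10 C=5): length 27 ✓; GC 15/27 = 55.6%, outside 43.5–53.2% ✗ — fails.
Candidate 3 (28 nt, A=11 T=2 G=6 C=9): length 28 ✓; GC 15/28 = 53.6%, outside 43.5–53.2% ✗ — fails.
Candidate 4 (26 nt, A=8 T=9 G=5 C=4): length 26, outside 27–28 ✗; GC 9/26 = 34.6%, outside 43.5–53.2% ✗ — fails.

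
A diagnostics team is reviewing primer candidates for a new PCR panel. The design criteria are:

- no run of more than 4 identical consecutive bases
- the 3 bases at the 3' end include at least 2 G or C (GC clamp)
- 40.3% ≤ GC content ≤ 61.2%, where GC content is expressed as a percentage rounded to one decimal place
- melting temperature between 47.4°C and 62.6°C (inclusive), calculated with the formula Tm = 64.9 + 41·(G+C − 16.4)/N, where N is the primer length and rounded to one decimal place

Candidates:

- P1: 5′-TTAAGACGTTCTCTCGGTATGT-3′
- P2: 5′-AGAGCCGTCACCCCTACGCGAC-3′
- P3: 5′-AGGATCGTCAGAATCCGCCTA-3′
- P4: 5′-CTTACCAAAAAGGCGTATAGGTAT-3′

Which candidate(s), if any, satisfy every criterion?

P1 (22 nt, A=4 T=9 G=5 C=4): longest run = 2 ✓; 3' end TGT has 1 G/C, need ≥2 ✗; GC 9/22 = 40.9% ✓; Tm = 64.9 + 41·(9 − 16.4)/22 = 51.1°C ✓ — fails.
P2 (22 nt, A=5 T=2 G=5 C=10): longest run = 4 ✓; 3' end GAC has 2 G/C ✓; GC 15/22 = 68.2%, outside 40.3–61.2% ✗; Tm = 64.9 + 41·(15 − 16.4)/22 = 62.3°C ✓ — fails.
P3 (21 nt, A=6 T=4 G=5 C=6): longest run = 2 ✓; 3' end CTA has 1 G/C, need ≥2 ✗; GC 11/21 = 52.4% ✓; Tm = 64.9 + 41·(11 − 16.4)/21 = 54.4°C ✓ — fails.
P4 (24 nt, A=9 T=6 G=5 C=4): longest run = 5, exceeds 4 ✗; 3' end TAT has 0 G/C, need ≥2 ✗; GC 9/24 = 37.5%, outside 40.3–61.2% ✗; Tm = 64.9 + 41·(9 − 16.4)/24 = 52.3°C ✓ — fails.

None of the candidates satisfy all criteria.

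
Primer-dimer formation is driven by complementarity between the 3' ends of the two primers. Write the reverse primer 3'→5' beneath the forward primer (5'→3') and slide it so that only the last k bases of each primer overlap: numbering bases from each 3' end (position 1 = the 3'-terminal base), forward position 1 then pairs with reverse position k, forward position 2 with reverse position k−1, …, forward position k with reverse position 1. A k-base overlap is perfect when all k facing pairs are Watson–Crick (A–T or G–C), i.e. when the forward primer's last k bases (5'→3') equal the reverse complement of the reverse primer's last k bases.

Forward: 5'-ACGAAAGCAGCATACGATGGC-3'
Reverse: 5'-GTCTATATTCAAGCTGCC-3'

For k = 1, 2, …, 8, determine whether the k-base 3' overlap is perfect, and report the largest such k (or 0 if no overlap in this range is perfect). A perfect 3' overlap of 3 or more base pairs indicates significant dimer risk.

Longest perfect overlap: 3 complementary base pairs; significant dimer risk (threshold 3).

Last 8 bases (5'→3') — forward …ACGATGGC, reverse …AAGCTGCC.
Reverse complement of the reverse primer's last 8 bases: GGCAGCTT; its first k bases are the reverse complement of the reverse primer's last k bases, so a perfect k-base overlap needs the forward primer's last k bases to equal them.
Comparing (forward last k vs required): k=1: C vs G ✗; k=2: GC vs GG ✗; k=3: GGC vs GGC ✓; k=4: TGGC vs GGCA ✗; k=5: ATGGC vs GGCAG ✗; k=6: GATGGC vs GGCAGC ✗; k=7: CGATGGC vs GGCAGCT ✗; k=8: ACGATGGC vs GGCAGCTT ✗.
Only k = 3 is perfect, so the longest perfect 3' overlap is 3.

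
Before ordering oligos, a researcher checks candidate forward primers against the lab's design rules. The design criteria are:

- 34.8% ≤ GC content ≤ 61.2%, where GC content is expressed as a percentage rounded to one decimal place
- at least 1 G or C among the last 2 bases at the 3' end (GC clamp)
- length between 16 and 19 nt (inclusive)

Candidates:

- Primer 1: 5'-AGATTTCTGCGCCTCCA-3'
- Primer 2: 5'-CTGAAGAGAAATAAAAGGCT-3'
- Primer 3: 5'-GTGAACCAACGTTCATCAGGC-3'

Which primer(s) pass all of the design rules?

Primer 1 (17 nt, A=3 T=5 G=3 C=6): GC 9/17 = 52.9% ✓; 3' end CA has 1 G/C ✓; length 17 ✓ — passes.
Primer 2 (20 nt, A=10 T=3 G=5 C=2): GC 7/20 = 35.0% ✓; 3' end CT has 1 G/C ✓; length 20, outside 16–19 ✗ — fails.
Primer 3 (21 nt, A=6 T=4 G=5 C=6): GC 11/21 = 52.4% ✓; 3' end GC has 2 G/C ✓; length 21, outside 16–19 ✗ — fails.

Primer 1 only.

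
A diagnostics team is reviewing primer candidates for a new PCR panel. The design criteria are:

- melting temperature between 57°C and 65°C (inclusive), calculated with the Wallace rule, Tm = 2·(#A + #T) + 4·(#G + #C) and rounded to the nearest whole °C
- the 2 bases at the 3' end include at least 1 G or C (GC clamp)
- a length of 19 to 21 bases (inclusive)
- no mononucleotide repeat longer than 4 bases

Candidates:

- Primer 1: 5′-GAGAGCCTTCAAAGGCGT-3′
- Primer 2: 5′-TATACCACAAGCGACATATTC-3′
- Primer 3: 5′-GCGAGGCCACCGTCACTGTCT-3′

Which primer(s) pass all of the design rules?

Primer 2 only.

Primer 1 (18 nt, A=5 T=3 G=6 C=4): Tm = 2·8 + 4·10 = 56°C, outside 57–65°C ✗; 3' end GT has 1 G/C ✓; length 18, outside 19–21 ✗; longest run = 3 ✓ — fails.
Primer 2 (21 nt, A=8 T=5 G=2 C=6): Tm = 2·13 + 4·8 = 58°C ✓; 3' end TC has 1 G/C ✓; length 21 ✓; longest run = 2 ✓ — passes.
Primer 3 (21 nt, A=3 T=4 G=6 C=8): Tm = 2·7 + 4·14 = 70°C, outside 57–65°C ✗; 3' end CT has 1 G/C ✓; length 21 ✓; longest run = 2 ✓ — fails.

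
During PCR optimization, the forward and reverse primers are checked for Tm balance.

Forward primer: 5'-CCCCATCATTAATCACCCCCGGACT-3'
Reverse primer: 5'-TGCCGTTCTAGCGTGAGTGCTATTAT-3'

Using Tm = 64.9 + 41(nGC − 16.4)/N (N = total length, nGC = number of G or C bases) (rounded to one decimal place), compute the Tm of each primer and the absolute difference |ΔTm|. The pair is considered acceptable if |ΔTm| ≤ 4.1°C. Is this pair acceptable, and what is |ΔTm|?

Forward: G+C = 14, N = 25 → Tm = 64.9 + 41·(14 − 16.4)/25 = 61.0°C.
Reverse: G+C = 12, N = 26 → Tm = 64.9 + 41·(12 − 16.4)/26 = 58.0°C.
|ΔTm| = |61.0 − 58.0| = 3.0°C, ≤ 4.1°C.

|ΔTm| = 3.0°C; the pair is acceptable.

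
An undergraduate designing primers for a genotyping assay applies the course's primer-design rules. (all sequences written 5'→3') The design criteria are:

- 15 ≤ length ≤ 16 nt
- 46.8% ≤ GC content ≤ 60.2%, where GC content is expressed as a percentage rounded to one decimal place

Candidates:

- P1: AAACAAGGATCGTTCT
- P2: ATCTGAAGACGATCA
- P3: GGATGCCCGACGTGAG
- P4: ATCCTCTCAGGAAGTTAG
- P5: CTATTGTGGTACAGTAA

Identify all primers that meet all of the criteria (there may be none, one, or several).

P1 (16 nt, A=6 T=4 G=3 C=3): length 16 ✓; GC 6/16 = 37.5%, outside 46.8–60.2% ✗ — fails.
P2 (15 nt, A=6 T=3 G=3 C=3): length 15 ✓; GC 6/15 = 40.0%, outside 46.8–60.2% ✗ — fails.
P3 (16 nt, A=3 T=2 G=7 C=4): length 16 ✓; GC 11/16 = 68.8%, outside 46.8–60.2% ✗ — fails.
P4 (18 nt, A=5 T=5 G=4 C=4): length 18, outside 15–16 ✗; GC 8/18 = 44.4%, outside 46.8–60.2% ✗ — fails.
P5 (17 nt, A=5 T=6 G=4 C=2): length 17, outside 15–16 ✗; GC 6/17 = 35.3%, outside 46.8–60.2% ✗ — fails.

None of the candidates satisfy all criteria.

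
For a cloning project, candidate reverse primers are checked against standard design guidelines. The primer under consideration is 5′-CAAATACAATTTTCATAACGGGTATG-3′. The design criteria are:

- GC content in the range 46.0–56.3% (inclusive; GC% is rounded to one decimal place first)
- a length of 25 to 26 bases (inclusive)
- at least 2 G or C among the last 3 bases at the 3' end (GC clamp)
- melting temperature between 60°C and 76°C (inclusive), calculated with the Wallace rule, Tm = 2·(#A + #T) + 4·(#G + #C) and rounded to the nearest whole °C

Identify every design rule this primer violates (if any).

Fails: GC content, GC clamp.

Base counts: A=10, T=8, G=4, C=4 (length 26).
GC content: GC 8/26 = 30.8%, outside 46.0–56.3% ✗
length: length 26 ✓
GC clamp: 3' end ATG has 1 G/C, need ≥2 ✗
Tm: Tm = 2·18 + 4·8 = 68°C ✓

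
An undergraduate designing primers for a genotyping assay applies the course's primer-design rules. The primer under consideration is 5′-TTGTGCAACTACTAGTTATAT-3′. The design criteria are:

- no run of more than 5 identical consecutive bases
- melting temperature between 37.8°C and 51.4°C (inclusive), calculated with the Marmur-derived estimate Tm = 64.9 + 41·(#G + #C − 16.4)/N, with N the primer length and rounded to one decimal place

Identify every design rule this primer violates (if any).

Meets all criteria.

Base counts: A=6, T=9, G=3, C=3 (length 21).
homopolymer run: longest run = 2 ✓
Tm: Tm = 64.9 + 41·(6 − 16.4)/21 = 44.6°C ✓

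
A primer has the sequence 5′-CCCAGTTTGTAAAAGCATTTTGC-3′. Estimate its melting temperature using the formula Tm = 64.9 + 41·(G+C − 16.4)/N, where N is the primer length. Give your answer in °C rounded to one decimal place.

Base counts: A=6, T=8, G=4, C=5; G+C = 9, N = 23.
Tm = 64.9 + 41·(9 − 16.4)/23 = 64.9 + -303.40/23 = 51.7°C.

51.7°C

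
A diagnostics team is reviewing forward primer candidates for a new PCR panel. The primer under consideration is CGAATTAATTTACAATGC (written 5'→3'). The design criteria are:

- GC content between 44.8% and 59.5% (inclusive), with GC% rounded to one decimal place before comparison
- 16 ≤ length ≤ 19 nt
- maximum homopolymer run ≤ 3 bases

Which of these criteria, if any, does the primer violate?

Base counts: A=7, T=6, G=2, C=3 (length 18).
GC content: GC 5/18 = 27.8%, outside 44.8–59.5% ✗
length: length 18 ✓
homopolymer run: longest run = 3 ✓

Fails: GC content.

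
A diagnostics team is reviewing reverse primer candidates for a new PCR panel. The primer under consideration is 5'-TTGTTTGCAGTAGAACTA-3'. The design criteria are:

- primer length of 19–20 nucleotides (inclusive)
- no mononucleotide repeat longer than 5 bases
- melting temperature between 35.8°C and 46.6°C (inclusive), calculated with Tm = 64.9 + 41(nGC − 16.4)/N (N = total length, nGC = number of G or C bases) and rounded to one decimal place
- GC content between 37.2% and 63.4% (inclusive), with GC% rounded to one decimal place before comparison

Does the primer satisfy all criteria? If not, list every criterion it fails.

Fails: length, GC content.

Base counts: A=5, T=7, G=4, C=2 (length 18).
length: length 18, outside 19–20 ✗
homopolymer run: longest run = 3 ✓
Tm: Tm = 64.9 + 41·(6 − 16.4)/18 = 41.2°C ✓
GC content: GC 6/18 = 33.3%, outside 37.2–63.4% ✗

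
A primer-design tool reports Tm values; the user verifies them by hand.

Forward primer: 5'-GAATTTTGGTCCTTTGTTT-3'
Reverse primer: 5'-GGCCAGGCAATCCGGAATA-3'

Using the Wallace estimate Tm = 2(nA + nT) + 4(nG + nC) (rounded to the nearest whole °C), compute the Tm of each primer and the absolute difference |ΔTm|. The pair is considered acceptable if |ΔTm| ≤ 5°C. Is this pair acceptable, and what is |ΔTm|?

|ΔTm| = 10°C; the pair is not acceptable.

Forward: A=2 T=11 G=4 C=2 → Tm = 2·13 + 4·6 = 50°C.
Reverse: A=6 T=2 G=6 C=5 → Tm = 2·8 + 4·11 = 60°C.
|ΔTm| = |50 − 60| = 10°C, > 5°C.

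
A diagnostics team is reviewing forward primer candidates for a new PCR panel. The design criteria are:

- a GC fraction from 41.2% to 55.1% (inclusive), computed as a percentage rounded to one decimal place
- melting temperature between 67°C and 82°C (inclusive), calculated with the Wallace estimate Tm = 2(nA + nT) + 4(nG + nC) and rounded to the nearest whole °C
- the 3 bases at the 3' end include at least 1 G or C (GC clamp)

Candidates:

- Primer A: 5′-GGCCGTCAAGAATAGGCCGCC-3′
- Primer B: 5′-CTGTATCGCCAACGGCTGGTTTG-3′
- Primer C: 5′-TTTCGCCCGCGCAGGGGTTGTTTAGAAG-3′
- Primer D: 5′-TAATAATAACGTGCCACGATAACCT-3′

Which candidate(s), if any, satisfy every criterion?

Primer A (21 nt, A=5 T=2 G=7 C=7): GC 14/21 = 66.7%, outside 41.2–55.1% ✗; Tm = 2·7 + 4·14 = 70°C ✓; 3' end GCC has 3 G/C ✓ — fails.
Primer B (23 nt, A=3 T=7 G=7 C=6): GC 13/23 = 56.5%, outside 41.2–55.1% ✗; Tm = 2·10 + 4·13 = 72°C ✓; 3' end TTG has 1 G/C ✓ — fails.
Primer C (28 nt, A=4 T=8 G=10 C=6): GC 16/28 = 57.1%, outside 41.2–55.1% ✗; Tm = 2·12 + 4·16 = 88°C, outside 67–82°C ✗; 3' end AAG has 1 G/C ✓ — fails.
Primer D (25 nt, A=10 T=6 G=3 C=6): GC 9/25 = 36.0%, outside 41.2–55.1% ✗; Tm = 2·16 + 4·9 = 68°C ✓; 3' end CCT has 2 G/C ✓ — fails.

None of the candidates satisfy all criteria.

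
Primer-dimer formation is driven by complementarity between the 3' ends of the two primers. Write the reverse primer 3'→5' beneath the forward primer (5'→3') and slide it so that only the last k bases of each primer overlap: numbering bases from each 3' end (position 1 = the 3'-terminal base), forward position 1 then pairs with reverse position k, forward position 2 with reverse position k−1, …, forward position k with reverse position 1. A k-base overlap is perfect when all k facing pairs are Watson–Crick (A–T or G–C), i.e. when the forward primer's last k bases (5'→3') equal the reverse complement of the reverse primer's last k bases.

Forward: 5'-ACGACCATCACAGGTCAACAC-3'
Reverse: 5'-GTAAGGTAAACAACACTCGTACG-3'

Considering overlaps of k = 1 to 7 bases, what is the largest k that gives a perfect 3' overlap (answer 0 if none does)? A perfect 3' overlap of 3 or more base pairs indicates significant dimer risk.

Last 7 bases (5'→3') — forward …TCAACAC, reverse …TCGTACG.
Reverse complement of the reverse primer's last 7 bases: CGTACGA; its first k bases are the reverse complement of the reverse primer's last k bases, so a perfect k-base overlap needs the forward primer's last k bases to equal them.
Comparing (forward last k vs required): k=1: C vs C ✓; k=2: AC vs CG ✗; k=3: CAC vs CGT ✗; k=4: ACAC vs CGTA ✗; k=5: AACAC vs CGTAC ✗; k=6: CAACAC vs CGTACG ✗; k=7: TCAACAC vs CGTACGA ✗.
Only k = 1 is perfect, so the longest perfect 3' overlap is 1.

Longest perfect overlap: 1 complementary base pair; below the dimer-risk threshold (threshold 3).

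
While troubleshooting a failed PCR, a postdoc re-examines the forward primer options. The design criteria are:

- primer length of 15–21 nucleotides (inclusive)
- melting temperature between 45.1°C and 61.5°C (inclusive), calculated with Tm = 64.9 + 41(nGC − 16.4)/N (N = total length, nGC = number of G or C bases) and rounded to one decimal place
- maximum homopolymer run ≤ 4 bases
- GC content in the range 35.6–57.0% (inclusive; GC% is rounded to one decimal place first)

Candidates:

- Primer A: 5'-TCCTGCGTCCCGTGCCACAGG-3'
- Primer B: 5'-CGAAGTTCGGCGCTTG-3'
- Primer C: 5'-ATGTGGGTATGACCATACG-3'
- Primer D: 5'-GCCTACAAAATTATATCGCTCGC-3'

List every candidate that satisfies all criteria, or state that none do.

Primer A (21 nt, A=2 T=4 G=6 C=9): length 21 ✓; Tm = 64.9 + 41·(15 − 16.4)/21 = 62.2°C, outside 45.1–61.5°C ✗; longest run = 3 ✓; GC 15/21 = 71.4%, outside 35.6–57.0% ✗ — fails.
Primer B (16 nt, A=2 T=4 G=6 C=4): length 16 ✓; Tm = 64.9 + 41·(10 − 16.4)/16 = 48.5°C ✓; longest run = 2 ✓; GC 10/16 = 62.5%, outside 35.6–57.0% ✗ — fails.
Primer C (19 nt, A=5 T=5 G=6 C=3): length 19 ✓; Tm = 64.9 + 41·(9 − 16.4)/19 = 48.9°C ✓; longest run = 3 ✓; GC 9/19 = 47.4% ✓ — passes.
Primer D (23 nt, A=7 T=6 G=3 C=7): length 23, outside 15–21 ✗; Tm = 64.9 + 41·(10 − 16.4)/23 = 53.5°C ✓; longest run = 4 ✓; GC 10/23 = 43.5% ✓ — fails.

Primer C only.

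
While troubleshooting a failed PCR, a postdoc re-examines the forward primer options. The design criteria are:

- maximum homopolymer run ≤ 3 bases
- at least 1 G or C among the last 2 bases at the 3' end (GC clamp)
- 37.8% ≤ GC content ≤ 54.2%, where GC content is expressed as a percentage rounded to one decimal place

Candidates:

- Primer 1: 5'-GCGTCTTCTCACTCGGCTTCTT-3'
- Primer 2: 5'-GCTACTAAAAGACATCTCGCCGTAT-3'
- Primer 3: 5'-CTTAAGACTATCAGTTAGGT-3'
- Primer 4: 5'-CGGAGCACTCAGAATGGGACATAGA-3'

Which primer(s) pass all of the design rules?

Primer 1 (22 nt, A=1 T=9 G=4 C=8): longest run = 2 ✓; 3' end TT has 0 G/C, need ≥1 ✗; GC 12/22 = 54.5%, outside 37.8–54.2% ✗ — fails.
Primer 2 (25 nt, A=8 T=6 G=4 C=7): longest run = 4, exceeds 3 ✗; 3' end AT has 0 G/C, need ≥1 ✗; GC 11/25 = 44.0% ✓ — fails.
Primer 3 (20 nt, A=6 T=7 G=4 C=3): longest run = 2 ✓; 3' end GT has 1 G/C ✓; GC 7/20 = 35.0%, outside 37.8–54.2% ✗ — fails.
Primer 4 (25 nt, A=9 T=3 G=8 C=5): longest run = 3 ✓; 3' end GA has 1 G/C ✓; GC 13/25 = 52.0% ✓ — passes.

Primer 4 only.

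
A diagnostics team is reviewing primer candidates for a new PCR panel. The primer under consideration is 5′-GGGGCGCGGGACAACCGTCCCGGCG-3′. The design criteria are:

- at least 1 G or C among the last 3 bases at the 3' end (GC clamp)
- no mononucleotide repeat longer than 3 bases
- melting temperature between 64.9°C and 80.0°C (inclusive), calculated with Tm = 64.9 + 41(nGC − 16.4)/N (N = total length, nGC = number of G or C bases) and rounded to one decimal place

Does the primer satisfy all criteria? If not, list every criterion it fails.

Base counts: A=3, T=1, G=12, C=9 (length 25).
GC clamp: 3' end GCG has 3 G/C ✓
homopolymer run: longest run = 4, exceeds 3 ✗
Tm: Tm = 64.9 + 41·(21 − 16.4)/25 = 72.4°C ✓

Fails: homopolymer run.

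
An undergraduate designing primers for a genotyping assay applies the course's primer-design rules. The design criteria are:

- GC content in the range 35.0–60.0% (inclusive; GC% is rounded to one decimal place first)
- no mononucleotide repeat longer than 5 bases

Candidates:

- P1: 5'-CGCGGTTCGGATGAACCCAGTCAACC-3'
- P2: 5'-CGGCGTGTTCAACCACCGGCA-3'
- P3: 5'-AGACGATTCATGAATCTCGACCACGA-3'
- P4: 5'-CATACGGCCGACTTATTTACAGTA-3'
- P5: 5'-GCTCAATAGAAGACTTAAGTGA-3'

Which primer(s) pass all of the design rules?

P3, P4 and P5.

P1 (26 nt, A=6 T=4 G=7 C=9): GC 16/26 = 61.5%, outside 35.0–60.0% ✗; longest run = 3 ✓ — fails.
P2 (21 nt, A=4 T=3 G=6 C=8): GC 14/21 = 66.7%, outside 35.0–60.0% ✗; longest run = 2 ✓ — fails.
P3 (26 nt, A=9 T=5 G=5 C=7): GC 12/26 = 46.2% ✓; longest run = 2 ✓ — passes.
P4 (24 nt, A=7 T=7 G=4 C=6): GC 10/24 = 41.7% ✓; longest run = 3 ✓ — passes.
P5 (22 nt, A=9 T=5 G=5 C=3): GC 8/22 = 36.4% ✓; longest run = 2 ✓ — passes.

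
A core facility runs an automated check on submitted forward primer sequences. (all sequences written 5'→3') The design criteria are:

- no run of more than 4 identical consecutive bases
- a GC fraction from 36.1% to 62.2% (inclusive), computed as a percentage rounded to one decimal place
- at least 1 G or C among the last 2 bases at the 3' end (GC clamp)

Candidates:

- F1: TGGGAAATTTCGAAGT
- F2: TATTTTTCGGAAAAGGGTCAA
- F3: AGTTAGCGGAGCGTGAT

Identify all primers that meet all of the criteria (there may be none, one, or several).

F1 (16 nt, A=5 T=5 G=5 C=1): longest run = 3 ✓; GC 6/16 = 37.5% ✓; 3' end GT has 1 G/C ✓ — passes.
F2 (21 nt, A=7 T=7 G=5 C=2): longest run = 5, exceeds 4 ✗; GC 7/21 = 33.3%, outside 36.1–62.2% ✗; 3' end AA has 0 G/C, need ≥1 ✗ — fails.
F3 (17 nt, A=4 T=4 G=7 C=2): longest run = 2 ✓; GC 9/17 = 52.9% ✓; 3' end AT has 0 G/C, need ≥1 ✗ — fails.

F1 only.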